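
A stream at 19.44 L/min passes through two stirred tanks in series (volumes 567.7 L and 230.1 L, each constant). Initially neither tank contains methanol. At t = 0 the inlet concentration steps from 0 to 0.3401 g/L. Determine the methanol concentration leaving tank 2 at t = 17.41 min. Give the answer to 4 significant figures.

0.07828 g/L

Time constants: τᵢ = Vᵢ/Q for each well-mixed tank.
τ₁ = 567.7/19.44 = 29.2027 min; τ₂ = 230.1/19.44 = 11.8364 min.
Solving the cascade with C₁(0)=C₂(0)=0 gives C₂(t) = C_in[1 − (τ₁ e^(−t/τ₁) − τ₂ e^(−t/τ₂))/(τ₁ − τ₂)].
At t = 17.41: e^(−t/τ₁) = 0.550913, e^(−t/τ₂) = 0.229722.
C₂ = 0.3401·[1 − (29.2027·0.550913 − 11.8364·0.229722)/(17.3663)] = 0.3401·0.230171 = 0.0782812 g/L.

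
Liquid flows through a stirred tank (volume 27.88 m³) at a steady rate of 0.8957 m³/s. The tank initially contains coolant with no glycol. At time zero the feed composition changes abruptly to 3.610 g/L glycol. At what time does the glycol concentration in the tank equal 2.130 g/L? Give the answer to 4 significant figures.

27.75 s

Species balance: V dC/dt = Q(C_in − C) ⇒ τ = V/Q = 31.1265 s.
C(t) = C_in + (C₀ − C_in) e^(−t/τ). Set C = 2.130 and solve for t:
e^(−t/τ) = (C − C_in)/(C₀ − C_in) = (2.130 − 3.610)/(0 − 3.610) = 0.409972
t = −τ ln(…) = 31.1265 × 0.891666 = 27.7544 s.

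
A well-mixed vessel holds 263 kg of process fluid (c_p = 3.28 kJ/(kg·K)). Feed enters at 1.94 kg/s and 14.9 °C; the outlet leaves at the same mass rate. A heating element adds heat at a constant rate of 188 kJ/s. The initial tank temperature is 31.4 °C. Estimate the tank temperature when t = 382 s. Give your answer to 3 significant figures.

43.7 °C

M c_p dT/dt = ṁ c_p (T_in − T) + Q̇.
Rearrange: dT/dt = (T_ss − T)/τ with τ = M/ṁ = 135.57 s and T_ss = T_in + Q̇/(ṁ c_p) = 44.445 °C.
This is linear first-order; T(t) = T_ss + (T₀ − T_ss) e^(−t/τ).
T(382) = 44.445 + (-13.045)·e^(−382/135.57) = 44.445 + (-13.045)·0.059738 = 43.666 °C.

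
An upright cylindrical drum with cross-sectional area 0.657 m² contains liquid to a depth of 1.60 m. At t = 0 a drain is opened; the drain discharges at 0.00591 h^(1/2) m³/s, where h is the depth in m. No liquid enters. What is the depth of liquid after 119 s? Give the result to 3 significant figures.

0.532 m

Accumulation of liquid (constant cross-section A): A dh/dt = −0.00591 √h.
Separate and integrate: 2(√h − √h₀) = −(0.00591/A) t.
√h = √1.60 − 0.00591·119/(2·0.657) = 1.2649 − 0.53523 = 0.72968.
h = 0.72968² = 0.53244 m.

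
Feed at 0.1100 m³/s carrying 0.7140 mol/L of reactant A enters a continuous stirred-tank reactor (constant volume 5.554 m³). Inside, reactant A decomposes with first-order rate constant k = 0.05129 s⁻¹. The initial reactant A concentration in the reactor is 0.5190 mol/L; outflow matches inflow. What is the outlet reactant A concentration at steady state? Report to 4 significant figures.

Species balance: V dC/dt = Q C_in − Q C − k V C.
At steady state: 0 = Q C_in − (Q + kV) C_ss, so C_ss = Q C_in/(Q + kV).
C_ss = 0.1100·0.7140/(0.1100 + 0.05129·5.554) = 0.0785400/0.394865 = 0.198904 mol/L.

0.1989 mol/L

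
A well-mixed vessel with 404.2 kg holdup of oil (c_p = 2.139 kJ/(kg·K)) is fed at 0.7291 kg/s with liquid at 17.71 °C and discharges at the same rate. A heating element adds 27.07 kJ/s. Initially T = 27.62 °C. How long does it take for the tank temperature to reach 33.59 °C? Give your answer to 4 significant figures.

896.7 s

Heat balance on the well-mixed liquid: M c_p dT/dt = ṁ c_p (T_in − T) + 27.07.
τ = M/ṁ = 554.382 s; T_ss = T_in + Q̇/(ṁ c_p) = 35.0676 °C.
T(t) = T_ss + (T₀ − T_ss) e^(−t/τ). Set T = 33.59:
e^(−t/τ) = (33.59 − 35.0676)/(27.62 − 35.0676) = 0.198402
t = −554.382 · ln(0.198402) = 896.690 s.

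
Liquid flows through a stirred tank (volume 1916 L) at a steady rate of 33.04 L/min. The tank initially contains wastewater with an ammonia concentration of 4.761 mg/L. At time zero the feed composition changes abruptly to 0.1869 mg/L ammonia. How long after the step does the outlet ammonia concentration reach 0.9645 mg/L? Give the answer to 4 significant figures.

Species balance: V dC/dt = Q(C_in − C) ⇒ τ = V/Q = 57.9903 min.
C(t) = C_in + (C₀ − C_in) e^(−t/τ). Set C = 0.9645 and solve for t:
e^(−t/τ) = (C − C_in)/(C₀ − C_in) = (0.9645 − 0.1869)/(4.761 − 0.1869) = 0.170001
t = −τ ln(…) = 57.9903 × 1.77195 = 102.756 min.

102.8 min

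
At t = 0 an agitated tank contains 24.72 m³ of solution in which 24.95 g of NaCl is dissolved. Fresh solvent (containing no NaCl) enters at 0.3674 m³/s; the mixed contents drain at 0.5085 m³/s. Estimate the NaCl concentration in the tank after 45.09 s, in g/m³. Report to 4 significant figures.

0.4651 g/m³

Let m(t) be the amount of NaCl. Volume: V(t) = V₀ + (Q_in − Q_out) t = 24.72 − 0.141100 t; V(45.09) = 18.3578 m³.
Species balance (pure solvent in): dm/dt = −Q_out · m/V(t).
Separate: dm/m = −Q_out dt/V(t) ⇒ ln(m/m₀) = −(Q_out/(Q_in−Q_out)) ln(V/V₀).
m = m₀ (V₀/V)^(Q_out/(Q_in−Q_out)) = 24.95 × (24.72/18.3578)^(-3.60383) = 8.53799 g.
C = m/V = 8.53799/18.3578 = 0.465088 g/m³.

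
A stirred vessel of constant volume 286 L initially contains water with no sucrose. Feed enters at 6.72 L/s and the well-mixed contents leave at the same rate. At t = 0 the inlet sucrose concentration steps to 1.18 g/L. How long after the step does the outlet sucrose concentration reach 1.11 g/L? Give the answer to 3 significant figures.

120 s

Transient balance on the dissolved component: V dC/dt = Q(C_in − C), so τ = V/Q = 42.560 s.
C(t) = C_in + (C₀ − C_in) e^(−t/τ). Set C = 1.11 and solve for t:
e^(−t/τ) = (C − C_in)/(C₀ − C_in) = (1.11 − 1.18)/(0 − 1.18) = 0.059322
t = −τ ln(…) = 42.560 × 2.8248 = 120.22 s.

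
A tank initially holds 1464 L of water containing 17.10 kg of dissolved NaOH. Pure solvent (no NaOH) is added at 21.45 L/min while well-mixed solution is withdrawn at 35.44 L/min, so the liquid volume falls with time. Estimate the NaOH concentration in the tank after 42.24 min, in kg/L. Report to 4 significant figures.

Total volume: dV/dt = Q_in − Q_out = -13.9900 L/min, so V(t) = 1464 − 13.9900 t and V(42.24) = 873.062 L.
No NaOH enters, so dm/dt = −Q_out · (m/V).
Separate: dm/m = −Q_out dt/V(t) ⇒ ln(m/m₀) = −(Q_out/(Q_in−Q_out)) ln(V/V₀).
m = m₀ (V₀/V)^(Q_out/(Q_in−Q_out)) = 17.10 × (1464/873.062)^(-2.53324) = 4.61631 kg.
C = m/V = 4.61631/873.062 = 0.00528749 kg/L.

0.005287 kg/L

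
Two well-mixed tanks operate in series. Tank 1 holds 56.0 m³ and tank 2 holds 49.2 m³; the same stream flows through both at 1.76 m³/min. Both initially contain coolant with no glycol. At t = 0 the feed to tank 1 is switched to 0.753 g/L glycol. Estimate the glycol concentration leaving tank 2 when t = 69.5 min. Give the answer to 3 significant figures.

0.508 g/L

Species balance on tank i: dCᵢ/dt = (Cᵢ₋₁ − Cᵢ)/τᵢ with τᵢ = Vᵢ/Q.
τ₁ = 56.0/1.76 = 31.818 min; τ₂ = 49.2/1.76 = 27.955 min.
Solving the cascade with C₁(0)=C₂(0)=0 gives C₂(t) = C_in[1 − (τ₁ e^(−t/τ₁) − τ₂ e^(−t/τ₂))/(τ₁ − τ₂)].
At t = 69.5: e^(−t/τ₁) = 0.11256, e^(−t/τ₂) = 0.083227.
C₂ = 0.753·[1 − (31.818·0.11256 − 27.955·0.083227)/(3.8636)] = 0.753·0.67523 = 0.50844 g/L.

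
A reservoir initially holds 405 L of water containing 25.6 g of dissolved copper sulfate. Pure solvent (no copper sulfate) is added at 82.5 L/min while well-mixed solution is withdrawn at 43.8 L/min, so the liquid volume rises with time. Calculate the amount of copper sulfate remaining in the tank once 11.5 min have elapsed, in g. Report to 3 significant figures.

Total volume: dV/dt = Q_in − Q_out = 38.700 L/min, so V(t) = 405 + 38.700 t and V(11.5) = 850.05 L.
No copper sulfate enters, so dm/dt = −Q_out · (m/V).
Separate: dm/m = −Q_out dt/V(t) ⇒ ln(m/m₀) = −(Q_out/(Q_in−Q_out)) ln(V/V₀).
m = m₀ (V₀/V)^(Q_out/(Q_in−Q_out)) = 25.6 × (405/850.05)^(1.1318) = 11.062 g.

11.1 g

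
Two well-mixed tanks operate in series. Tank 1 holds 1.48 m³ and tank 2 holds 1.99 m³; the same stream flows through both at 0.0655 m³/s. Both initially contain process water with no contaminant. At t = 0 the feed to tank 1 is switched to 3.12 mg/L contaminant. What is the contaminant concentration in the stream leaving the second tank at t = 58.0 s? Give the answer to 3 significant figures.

2.01 mg/L

Each tank obeys Vᵢ dCᵢ/dt = Q(Cᵢ₋₁ − Cᵢ), so τᵢ = Vᵢ/Q.
τ₁ = 1.48/0.0655 = 22.595 s; τ₂ = 1.99/0.0655 = 30.382 s.
Tank 1: C₁ = C_in(1 − e^(−t/τ₁)). Tank 2 (τ₁ ≠ τ₂): C₂ = C_in[1 − (τ₁ e^(−t/τ₁) − τ₂ e^(−t/τ₂))/(τ₁ − τ₂)].
At t = 58.0: e^(−t/τ₁) = 0.076774, e^(−t/τ₂) = 0.14822.
C₂ = 3.12·[1 − (22.595·0.076774 − 30.382·0.14822)/(-7.7863)] = 3.12·0.64444 = 2.0106 mg/L.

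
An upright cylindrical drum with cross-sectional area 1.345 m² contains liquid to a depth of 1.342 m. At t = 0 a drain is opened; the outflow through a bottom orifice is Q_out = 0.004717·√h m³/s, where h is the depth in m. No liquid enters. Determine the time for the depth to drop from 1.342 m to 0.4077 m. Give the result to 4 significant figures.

296.5 s

A dh/dt = −Q_out = −0.004717 √h.
This is separable: 2 d(√h)/dt = −0.004717/A, so √h = √h₀ − (0.004717/(2A)) t.
t = 2A(√h₀ − √h)/0.004717 = 2·1.345·(√1.342 − √0.4077)/0.004717
  = 2.69000 × (1.15845 − 0.638514) / 0.004717 = 296.506 s.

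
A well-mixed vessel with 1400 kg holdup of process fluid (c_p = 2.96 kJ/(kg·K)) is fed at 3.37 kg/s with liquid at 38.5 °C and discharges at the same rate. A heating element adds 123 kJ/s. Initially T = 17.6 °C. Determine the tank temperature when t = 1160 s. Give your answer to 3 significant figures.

48.8 °C

Unsteady energy balance on the tank contents: M c_p dT/dt = ṁ c_p (T_in − T) + 123.
Rearrange: dT/dt = (T_ss − T)/τ with τ = M/ṁ = 415.43 s and T_ss = T_in + Q̇/(ṁ c_p) = 50.831 °C.
T approaches T_ss exponentially: T(t) = T_ss + (T₀ − T_ss) e^(−t/τ).
T(1160) = 50.831 + (-33.231)·e^(−1160/415.43) = 50.831 + (-33.231)·0.061281 = 48.794 °C.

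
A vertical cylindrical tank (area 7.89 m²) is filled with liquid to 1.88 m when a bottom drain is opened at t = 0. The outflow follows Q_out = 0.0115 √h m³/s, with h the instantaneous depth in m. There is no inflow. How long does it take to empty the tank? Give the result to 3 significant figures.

1880 s

With no inflow, A dh/dt = −0.0115 √h.
∫ h^(−1/2) dh = −(0.0115/A) ∫ dt, giving 2√h = 2√h₀ − (0.0115/A) t.
Tank is empty when √h = 0: t_empty = 2A√h₀/0.0115.
t_empty = 2·7.89·√1.88/0.0115 = 15.780·1.3711/0.0115 = 1881.4 s.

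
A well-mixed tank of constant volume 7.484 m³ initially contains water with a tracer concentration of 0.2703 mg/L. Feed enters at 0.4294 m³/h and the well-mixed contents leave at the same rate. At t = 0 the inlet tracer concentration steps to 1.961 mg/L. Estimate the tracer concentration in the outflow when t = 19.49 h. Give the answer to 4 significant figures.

1.408 mg/L

Transient balance on the dissolved component: V dC/dt = Q(C_in − C).
Rewrite as dC/dt + C/τ = C_in/τ, τ = V/Q = 17.4290 h.
Integrating: C(t) = C_in + (C₀ − C_in) e^(−t/τ).
C(19.49) = 1.961 + (0.2703 − 1.961)·e^(−19.49/17.4290) = 1.961 + (-1.69070)·0.326850 = 1.40839 mg/L.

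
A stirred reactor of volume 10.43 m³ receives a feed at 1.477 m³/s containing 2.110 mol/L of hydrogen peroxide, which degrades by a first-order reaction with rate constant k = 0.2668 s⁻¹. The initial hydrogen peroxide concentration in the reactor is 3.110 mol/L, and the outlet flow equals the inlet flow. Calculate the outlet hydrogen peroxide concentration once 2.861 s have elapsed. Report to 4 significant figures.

V dC/dt = Q(C_in − C) − k V C.
This is linear with rate a = Q/V + k = 0.408411 s⁻¹.
C_ss = Q C_in/(Q + kV) = 0.731613 mol/L; C(t) = C_ss + (C₀ − C_ss) e^(−a t).
C(2.861) = 0.731613 + (2.37839)·e^(−0.408411·2.861) = 0.731613 + (2.37839)·0.310844 = 1.47092 mol/L.

1.471 mol/L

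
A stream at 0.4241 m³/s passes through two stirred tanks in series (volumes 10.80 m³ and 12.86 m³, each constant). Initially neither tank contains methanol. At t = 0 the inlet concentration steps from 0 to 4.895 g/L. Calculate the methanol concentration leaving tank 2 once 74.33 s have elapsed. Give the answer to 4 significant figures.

3.647 g/L

Each tank obeys Vᵢ dCᵢ/dt = Q(Cᵢ₋₁ − Cᵢ), so τᵢ = Vᵢ/Q.
τ₁ = 10.80/0.4241 = 25.4657 s; τ₂ = 12.86/0.4241 = 30.3230 s.
Solving the cascade with C₁(0)=C₂(0)=0 gives C₂(t) = C_in[1 − (τ₁ e^(−t/τ₁) − τ₂ e^(−t/τ₂))/(τ₁ − τ₂)].
At t = 74.33: e^(−t/τ₁) = 0.0539969, e^(−t/τ₂) = 0.0861839.
C₂ = 4.895·[1 − (25.4657·0.0539969 − 30.3230·0.0861839)/(-4.85734)] = 4.895·0.745068 = 3.64711 g/L.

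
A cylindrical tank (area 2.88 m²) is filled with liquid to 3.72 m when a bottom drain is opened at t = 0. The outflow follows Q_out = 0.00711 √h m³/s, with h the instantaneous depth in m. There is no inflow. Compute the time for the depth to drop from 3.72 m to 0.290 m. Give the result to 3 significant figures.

1130 s

With no inflow, A dh/dt = −0.00711 √h.
∫ h^(−1/2) dh = −(0.00711/A) ∫ dt, giving 2√h = 2√h₀ − (0.00711/A) t.
t = 2A(√h₀ − √h)/0.00711 = 2·2.88·(√3.72 − √0.290)/0.00711
  = 5.7600 × (1.9287 − 0.53852) / 0.00711 = 1126.2 s.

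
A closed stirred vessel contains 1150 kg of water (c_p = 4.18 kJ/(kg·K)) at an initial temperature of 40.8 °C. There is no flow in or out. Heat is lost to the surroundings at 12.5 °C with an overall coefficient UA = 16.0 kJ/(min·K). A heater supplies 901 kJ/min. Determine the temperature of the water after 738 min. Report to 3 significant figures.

66.4 °C

Heat balance on the well-mixed liquid: M c_p dT/dt = −UA(T − T_amb) + Q̇.
dT/dt = (T_ss − T)/τ with T_ss = T_amb + Q̇/UA = 12.5 + 901/16.0 = 68.812 °C, τ = M c_p/UA = 1150·4.18/16.0 = 300.44 min.
Solution: T(t) = T_ss + (T₀ − T_ss) e^(−t/τ).
T(738) = 68.812 + (-28.013)·0.085742 = 66.411 °C.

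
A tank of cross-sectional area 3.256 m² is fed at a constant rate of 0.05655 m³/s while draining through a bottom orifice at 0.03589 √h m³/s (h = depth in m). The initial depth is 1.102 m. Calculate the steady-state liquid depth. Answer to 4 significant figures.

2.483 m

Level balance: A dh/dt = 0.05655 − 0.03589 √h. Setting dh/dt = 0:
Q_in = 0.03589 √h_ss ⇒ √h_ss = 0.05655/0.03589 = 1.57565.
h_ss = 1.57565² = 2.48267 m. (Since h₀ = 1.102 m < h_ss, the level will rise toward this value.)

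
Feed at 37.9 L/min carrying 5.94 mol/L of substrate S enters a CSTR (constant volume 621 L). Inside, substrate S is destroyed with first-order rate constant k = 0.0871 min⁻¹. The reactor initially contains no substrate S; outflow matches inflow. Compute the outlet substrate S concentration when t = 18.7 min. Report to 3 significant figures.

2.29 mol/L

Accumulation = in − out − consumed: V dC/dt = Q C_in − Q C − k V C.
dC/dt = (Q/V) C_in − (Q/V + k) C; effective rate a = Q/V + k = 0.061031 + 0.0871 = 0.14813 min⁻¹.
C_ss = Q C_in/(Q + kV) = 2.4473 mol/L; C(t) = C_ss + (C₀ − C_ss) e^(−a t).
C(18.7) = 2.4473 + (-2.4473)·e^(−0.14813·18.7) = 2.4473 + (-2.4473)·0.062659 = 2.2940 mol/L.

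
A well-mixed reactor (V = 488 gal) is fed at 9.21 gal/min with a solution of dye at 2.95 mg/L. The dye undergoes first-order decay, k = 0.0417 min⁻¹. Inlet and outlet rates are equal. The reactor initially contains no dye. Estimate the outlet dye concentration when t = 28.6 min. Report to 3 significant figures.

0.757 mg/L

Species balance: V dC/dt = Q C_in − Q C − k V C.
This is linear with rate a = Q/V + k = 0.060573 min⁻¹.
C_ss = Q C_in/(Q + kV) = 0.91914 mg/L; C(t) = C_ss + (C₀ − C_ss) e^(−a t).
C(28.6) = 0.91914 + (-0.91914)·e^(−0.060573·28.6) = 0.91914 + (-0.91914)·0.17686 = 0.75658 mg/L.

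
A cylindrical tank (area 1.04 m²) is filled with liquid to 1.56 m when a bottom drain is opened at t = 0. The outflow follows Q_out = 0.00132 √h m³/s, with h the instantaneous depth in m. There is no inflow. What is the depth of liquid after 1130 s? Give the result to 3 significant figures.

0.283 m

A dh/dt = −Q_out = −0.00132 √h.
This is separable: 2 d(√h)/dt = −0.00132/A, so √h = √h₀ − (0.00132/(2A)) t.
√h = √1.56 − 0.00132·1130/(2·1.04) = 1.2490 − 0.71712 = 0.53188.
h = 0.53188² = 0.28290 m.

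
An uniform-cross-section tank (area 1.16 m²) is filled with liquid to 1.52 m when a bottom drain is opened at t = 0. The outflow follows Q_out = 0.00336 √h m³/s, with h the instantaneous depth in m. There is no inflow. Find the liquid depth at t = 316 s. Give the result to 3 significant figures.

With no inflow, A dh/dt = −0.00336 √h.
∫ h^(−1/2) dh = −(0.00336/A) ∫ dt, giving 2√h = 2√h₀ − (0.00336/A) t.
√h = √1.52 − 0.00336·316/(2·1.16) = 1.2329 − 0.45766 = 0.77523.
h = 0.77523² = 0.60098 m.

0.601 m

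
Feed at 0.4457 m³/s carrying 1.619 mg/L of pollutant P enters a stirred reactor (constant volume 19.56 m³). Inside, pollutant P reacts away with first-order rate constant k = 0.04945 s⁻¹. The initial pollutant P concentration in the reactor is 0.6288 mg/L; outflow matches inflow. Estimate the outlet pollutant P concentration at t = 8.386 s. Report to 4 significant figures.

V dC/dt = Q(C_in − C) − k V C.
dC/dt = (Q/V) C_in − (Q/V + k) C; effective rate a = Q/V + k = 0.0227863 + 0.04945 = 0.0722363 s⁻¹.
C_ss = Q C_in/(Q + kV) = 0.510699 mg/L; C(t) = C_ss + (C₀ − C_ss) e^(−a t).
C(8.386) = 0.510699 + (0.118101)·e^(−0.0722363·8.386) = 0.510699 + (0.118101)·0.545652 = 0.575141 mg/L.

0.5751 mg/L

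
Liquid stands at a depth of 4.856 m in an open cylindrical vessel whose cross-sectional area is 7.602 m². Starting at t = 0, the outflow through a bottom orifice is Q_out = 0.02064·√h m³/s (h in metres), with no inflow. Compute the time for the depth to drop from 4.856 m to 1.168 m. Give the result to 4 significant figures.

827.2 s

Volume balance on the tank: A dh/dt = −0.02064 √h.
∫ h^(−1/2) dh = −(0.02064/A) ∫ dt, giving 2√h = 2√h₀ − (0.02064/A) t.
t = 2A(√h₀ − √h)/0.02064 = 2·7.602·(√4.856 − √1.168)/0.02064
  = 15.2040 × (2.20363 − 1.08074) / 0.02064 = 827.154 s.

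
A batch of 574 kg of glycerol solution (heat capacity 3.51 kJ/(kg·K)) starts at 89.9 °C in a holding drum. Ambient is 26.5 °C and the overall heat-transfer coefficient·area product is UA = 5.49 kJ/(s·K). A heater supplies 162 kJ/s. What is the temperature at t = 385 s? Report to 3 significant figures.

Heat balance on the well-mixed liquid: M c_p dT/dt = −UA(T − T_amb) + Q̇.
dT/dt = (T_ss − T)/τ with T_ss = T_amb + Q̇/UA = 26.5 + 162/5.49 = 56.008 °C, τ = M c_p/UA = 574·3.51/5.49 = 366.98 s.
This is linear first-order; T(t) = T_ss + (T₀ − T_ss) e^(−t/τ).
T(385) = 56.008 + (33.892)·0.35026 = 67.879 °C.

67.9 °C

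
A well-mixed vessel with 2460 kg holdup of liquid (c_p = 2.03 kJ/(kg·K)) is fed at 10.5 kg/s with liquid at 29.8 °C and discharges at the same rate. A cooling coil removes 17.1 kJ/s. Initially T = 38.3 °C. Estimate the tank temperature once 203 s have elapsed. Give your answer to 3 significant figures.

32.9 °C

First-law balance (no shaft work): M c_p dT/dt = ṁ c_p (T_in − T) − 17.1.
Rearrange: dT/dt = (T_ss − T)/τ with τ = M/ṁ = 234.29 s and T_ss = T_in − Q̇/(ṁ c_p) = 28.998 °C.
Integrating: T(t) = T_ss + (T₀ − T_ss) e^(−t/τ).
T(203) = 28.998 + (9.3023)·e^(−203/234.29) = 28.998 + (9.3023)·0.42044 = 32.909 °C.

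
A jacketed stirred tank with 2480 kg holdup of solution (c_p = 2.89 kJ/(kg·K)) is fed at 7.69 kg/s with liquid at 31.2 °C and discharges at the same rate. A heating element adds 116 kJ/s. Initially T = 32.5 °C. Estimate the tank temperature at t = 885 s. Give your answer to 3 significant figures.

Heat balance on the well-mixed liquid: M c_p dT/dt = ṁ c_p (T_in − T) + 116.
τ = M/ṁ = 322.50 s; T_ss = T_in + Q̇/(ṁ c_p) = 31.2 + 116/(7.69·2.89) = 36.420 °C.
Integrating: T(t) = T_ss + (T₀ − T_ss) e^(−t/τ).
T(885) = 36.420 + (-3.9196)·e^(−885/322.50) = 36.420 + (-3.9196)·0.064299 = 36.168 °C.

36.2 °C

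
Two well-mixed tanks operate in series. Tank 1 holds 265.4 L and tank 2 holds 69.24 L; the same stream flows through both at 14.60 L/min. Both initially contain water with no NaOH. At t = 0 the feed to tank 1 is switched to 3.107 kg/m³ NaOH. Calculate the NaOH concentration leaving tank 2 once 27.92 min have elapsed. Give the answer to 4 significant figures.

Species balance on tank i: dCᵢ/dt = (Cᵢ₋₁ − Cᵢ)/τᵢ with τᵢ = Vᵢ/Q.
τ₁ = 265.4/14.60 = 18.1781 min; τ₂ = 69.24/14.60 = 4.74247 min.
Solving the cascade with C₁(0)=C₂(0)=0 gives C₂(t) = C_in[1 − (τ₁ e^(−t/τ₁) − τ₂ e^(−t/τ₂))/(τ₁ − τ₂)].
At t = 27.92: e^(−t/τ₁) = 0.215259, e^(−t/τ₂) = 0.00277464.
C₂ = 3.107·[1 − (18.1781·0.215259 − 4.74247·0.00277464)/(13.4356)] = 3.107·0.709740 = 2.20516 kg/m³.

2.205 kg/m³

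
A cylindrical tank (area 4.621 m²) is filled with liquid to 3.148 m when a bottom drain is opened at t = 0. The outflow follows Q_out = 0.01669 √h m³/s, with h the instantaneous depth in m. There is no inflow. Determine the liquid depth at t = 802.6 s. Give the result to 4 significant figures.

A dh/dt = −Q_out = −0.01669 √h.
∫ h^(−1/2) dh = −(0.01669/A) ∫ dt, giving 2√h = 2√h₀ − (0.01669/A) t.
√h = √3.148 − 0.01669·802.6/(2·4.621) = 1.77426 − 1.44940 = 0.324856.
h = 0.324856² = 0.105532 m.

0.1055 m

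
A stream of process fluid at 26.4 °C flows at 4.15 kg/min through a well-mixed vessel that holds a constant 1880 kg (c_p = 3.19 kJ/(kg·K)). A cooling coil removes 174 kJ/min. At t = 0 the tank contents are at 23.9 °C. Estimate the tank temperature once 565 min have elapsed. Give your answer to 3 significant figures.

M c_p dT/dt = ṁ c_p (T_in − T) − Q̇.
Rearrange: dT/dt = (T_ss − T)/τ with τ = M/ṁ = 453.01 min and T_ss = T_in − Q̇/(ṁ c_p) = 13.257 °C.
T approaches T_ss exponentially: T(t) = T_ss + (T₀ − T_ss) e^(−t/τ).
T(565) = 13.257 + (10.643)·e^(−565/453.01) = 13.257 + (10.643)·0.28731 = 16.314 °C.

16.3 °C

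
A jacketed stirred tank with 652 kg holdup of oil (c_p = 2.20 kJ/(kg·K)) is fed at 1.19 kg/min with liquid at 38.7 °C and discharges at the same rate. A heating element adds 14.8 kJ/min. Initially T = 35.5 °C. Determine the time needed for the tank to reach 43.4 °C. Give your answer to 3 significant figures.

1220 min

First-law balance (no shaft work): M c_p dT/dt = ṁ c_p (T_in − T) + 14.8.
τ = M/ṁ = 547.90 min; T_ss = T_in + Q̇/(ṁ c_p) = 44.353 °C.
T(t) = T_ss + (T₀ − T_ss) e^(−t/τ). Set T = 43.4:
e^(−t/τ) = (43.4 − 44.353)/(35.5 − 44.353) = 0.10766
t = −547.90 · ln(0.10766) = 1221.1 min.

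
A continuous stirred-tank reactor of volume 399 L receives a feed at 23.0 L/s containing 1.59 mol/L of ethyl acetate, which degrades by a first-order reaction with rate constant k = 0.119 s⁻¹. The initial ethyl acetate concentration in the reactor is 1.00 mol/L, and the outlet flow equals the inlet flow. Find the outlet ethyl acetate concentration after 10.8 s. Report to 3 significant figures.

V dC/dt = Q(C_in − C) − k V C.
This is linear with rate a = Q/V + k = 0.17664 s⁻¹.
C_ss = Q C_in/(Q + kV) = 0.51886 mol/L; C(t) = C_ss + (C₀ − C_ss) e^(−a t).
C(10.8) = 0.51886 + (0.48114)·e^(−0.17664·10.8) = 0.51886 + (0.48114)·0.14841 = 0.59027 mol/L.

0.590 mol/L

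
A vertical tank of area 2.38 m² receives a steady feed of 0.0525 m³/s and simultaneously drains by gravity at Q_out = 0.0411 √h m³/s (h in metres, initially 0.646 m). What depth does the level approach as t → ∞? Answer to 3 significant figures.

A dh/dt = Q_in − 0.0411 √h. Steady state requires inflow = outflow:
Q_in = 0.0411 √h_ss ⇒ √h_ss = 0.0525/0.0411 = 1.2774.
h_ss = 1.2774² = 1.6317 m. (Since h₀ = 0.646 m < h_ss, the level will rise toward this value.)

1.63 m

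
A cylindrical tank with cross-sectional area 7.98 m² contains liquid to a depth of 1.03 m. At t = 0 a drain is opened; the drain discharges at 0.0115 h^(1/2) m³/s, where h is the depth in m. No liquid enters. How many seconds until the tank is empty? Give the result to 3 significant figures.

Mass balance (ρ constant): A dh/dt = −0.0115 √h.
∫ h^(−1/2) dh = −(0.0115/A) ∫ dt, giving 2√h = 2√h₀ − (0.0115/A) t.
Tank is empty when √h = 0: t_empty = 2A√h₀/0.0115.
t_empty = 2·7.98·√1.03/0.0115 = 15.960·1.0149/0.0115 = 1408.5 s.

1410 s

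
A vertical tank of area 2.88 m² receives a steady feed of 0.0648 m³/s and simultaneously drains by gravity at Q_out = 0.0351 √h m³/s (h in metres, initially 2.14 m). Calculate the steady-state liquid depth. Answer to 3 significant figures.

3.41 m

Volume balance on the tank: A dh/dt = Q_in − 0.0351 √h. At steady state dh/dt = 0:
Q_in = 0.0351 √h_ss ⇒ √h_ss = 0.0648/0.0351 = 1.8462.
h_ss = 1.8462² = 3.4083 m. (Since h₀ = 2.14 m < h_ss, the level will rise toward this value.)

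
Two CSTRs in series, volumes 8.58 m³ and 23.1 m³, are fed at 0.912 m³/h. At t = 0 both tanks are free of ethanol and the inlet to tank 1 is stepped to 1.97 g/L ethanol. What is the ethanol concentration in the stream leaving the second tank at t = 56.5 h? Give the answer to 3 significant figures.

Each tank obeys Vᵢ dCᵢ/dt = Q(Cᵢ₋₁ − Cᵢ), so τᵢ = Vᵢ/Q.
τ₁ = 8.58/0.912 = 9.4079 h; τ₂ = 23.1/0.912 = 25.329 h.
Solving the cascade with C₁(0)=C₂(0)=0 gives C₂(t) = C_in[1 − (τ₁ e^(−t/τ₁) − τ₂ e^(−t/τ₂))/(τ₁ − τ₂)].
At t = 56.5: e^(−t/τ₁) = 0.0024649, e^(−t/τ₂) = 0.10746.
C₂ = 1.97·[1 − (9.4079·0.0024649 − 25.329·0.10746)/(-15.921)] = 1.97·0.83050 = 1.6361 g/L.

1.64 g/L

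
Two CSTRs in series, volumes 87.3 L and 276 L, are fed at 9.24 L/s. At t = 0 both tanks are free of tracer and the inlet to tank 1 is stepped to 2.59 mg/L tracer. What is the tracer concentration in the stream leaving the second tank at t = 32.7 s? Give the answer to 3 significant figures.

Species balance on tank i: dCᵢ/dt = (Cᵢ₋₁ − Cᵢ)/τᵢ with τᵢ = Vᵢ/Q.
τ₁ = 87.3/9.24 = 9.4481 s; τ₂ = 276/9.24 = 29.870 s.
Tank 1: C₁ = C_in(1 − e^(−t/τ₁)). Tank 2 (τ₁ ≠ τ₂): C₂ = C_in[1 − (τ₁ e^(−t/τ₁) − τ₂ e^(−t/τ₂))/(τ₁ − τ₂)].
At t = 32.7: e^(−t/τ₁) = 0.031397, e^(−t/τ₂) = 0.33463.
C₂ = 2.59·[1 − (9.4481·0.031397 − 29.870·0.33463)/(-20.422)] = 2.59·0.52509 = 1.3600 mg/L.

1.36 mg/L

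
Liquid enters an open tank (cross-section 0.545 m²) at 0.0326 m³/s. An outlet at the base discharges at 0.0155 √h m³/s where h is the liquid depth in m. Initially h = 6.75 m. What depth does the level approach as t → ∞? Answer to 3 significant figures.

A dh/dt = Q_in − 0.0155 √h. Steady state requires inflow = outflow:
Q_in = 0.0155 √h_ss ⇒ √h_ss = 0.0326/0.0155 = 2.1032.
h_ss = 2.1032² = 4.4236 m. (Since h₀ = 6.75 m > h_ss, the level will fall toward this value.)

4.42 m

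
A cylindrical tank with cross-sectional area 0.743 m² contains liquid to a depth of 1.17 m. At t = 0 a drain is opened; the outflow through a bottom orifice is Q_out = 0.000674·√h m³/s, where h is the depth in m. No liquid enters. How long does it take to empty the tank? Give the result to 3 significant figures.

2380 s

Unsteady balance on liquid volume: A dh/dt = −0.000674 √h.
∫ h^(−1/2) dh = −(0.000674/A) ∫ dt, giving 2√h = 2√h₀ − (0.000674/A) t.
Set h = 0: 2√h₀ = (0.000674/A) t_empty ⇒ t_empty = 2A√h₀/0.000674.
t_empty = 2·0.743·√1.17/0.000674 = 1.4860·1.0817/0.000674 = 2384.8 s.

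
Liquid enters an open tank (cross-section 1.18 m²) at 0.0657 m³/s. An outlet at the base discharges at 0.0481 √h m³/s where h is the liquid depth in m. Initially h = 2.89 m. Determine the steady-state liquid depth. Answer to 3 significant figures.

1.87 m

Volume balance on the tank: A dh/dt = Q_in − 0.0481 √h. At steady state dh/dt = 0:
Q_in = 0.0481 √h_ss ⇒ √h_ss = 0.0657/0.0481 = 1.3659.
h_ss = 1.3659² = 1.8657 m. (Since h₀ = 2.89 m > h_ss, the level will fall toward this value.)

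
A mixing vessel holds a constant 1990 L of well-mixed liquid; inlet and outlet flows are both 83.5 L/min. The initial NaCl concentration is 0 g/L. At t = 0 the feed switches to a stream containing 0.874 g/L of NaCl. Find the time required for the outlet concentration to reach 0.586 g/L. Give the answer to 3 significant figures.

26.5 min

Accumulation = in − out for the solute gives V dC/dt = Q(C_in − C), so τ = V/Q = 23.832 min.
C(t) = C_in + (C₀ − C_in) e^(−t/τ). Set C = 0.586 and solve for t:
e^(−t/τ) = (C − C_in)/(C₀ − C_in) = (0.586 − 0.874)/(0 − 0.874) = 0.32952
t = −τ ln(…) = 23.832 × 1.1101 = 26.457 min.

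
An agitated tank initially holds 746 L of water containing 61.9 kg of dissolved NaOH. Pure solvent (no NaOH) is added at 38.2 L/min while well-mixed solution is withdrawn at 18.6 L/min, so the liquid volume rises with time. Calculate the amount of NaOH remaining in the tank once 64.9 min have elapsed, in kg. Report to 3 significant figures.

24.1 kg

Let m(t) be the amount of NaOH. Volume: V(t) = V₀ + (Q_in − Q_out) t = 746 + 19.600 t; V(64.9) = 2018.0 L.
Solute balance: dm/dt = 0 − Q_out C = −Q_out m/V(t).
Separate: dm/m = −Q_out dt/V(t) ⇒ ln(m/m₀) = −(Q_out/(Q_in−Q_out)) ln(V/V₀).
m = m₀ (V₀/V)^(Q_out/(Q_in−Q_out)) = 61.9 × (746/2018.0)^(0.94898) = 24.074 kg.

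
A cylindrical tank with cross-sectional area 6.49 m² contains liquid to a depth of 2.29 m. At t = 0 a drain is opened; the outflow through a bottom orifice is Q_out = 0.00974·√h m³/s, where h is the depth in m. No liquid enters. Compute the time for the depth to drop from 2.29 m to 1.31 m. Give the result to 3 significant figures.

Accumulation of liquid (constant cross-section A): A dh/dt = −0.00974 √h.
∫ h^(−1/2) dh = −(0.00974/A) ∫ dt, giving 2√h = 2√h₀ − (0.00974/A) t.
t = 2A(√h₀ − √h)/0.00974 = 2·6.49·(√2.29 − √1.31)/0.00974
  = 12.980 × (1.5133 − 1.1446) / 0.00974 = 491.38 s.

491 s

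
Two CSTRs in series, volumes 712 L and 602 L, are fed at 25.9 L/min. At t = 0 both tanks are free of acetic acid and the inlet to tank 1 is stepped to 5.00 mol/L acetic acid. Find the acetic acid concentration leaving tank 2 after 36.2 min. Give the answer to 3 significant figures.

Time constants: τᵢ = Vᵢ/Q for each well-mixed tank.
τ₁ = 712/25.9 = 27.490 min; τ₂ = 602/25.9 = 23.243 min.
Solving the cascade with C₁(0)=C₂(0)=0 gives C₂(t) = C_in[1 − (τ₁ e^(−t/τ₁) − τ₂ e^(−t/τ₂))/(τ₁ − τ₂)].
At t = 36.2: e^(−t/τ₁) = 0.26798, e^(−t/τ₂) = 0.21067.
C₂ = 5.00·[1 − (27.490·0.26798 − 23.243·0.21067)/(4.2471)] = 5.00·0.41837 = 2.0919 mol/L.

2.09 mol/L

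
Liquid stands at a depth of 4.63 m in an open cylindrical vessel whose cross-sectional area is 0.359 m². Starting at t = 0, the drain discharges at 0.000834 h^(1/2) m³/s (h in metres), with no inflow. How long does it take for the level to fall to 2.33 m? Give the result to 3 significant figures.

538 s

With no inflow, A dh/dt = −0.000834 √h.
This is separable: 2 d(√h)/dt = −0.000834/A, so √h = √h₀ − (0.000834/(2A)) t.
t = 2A(√h₀ − √h)/0.000834 = 2·0.359·(√4.63 − √2.33)/0.000834
  = 0.71800 × (2.1517 − 1.5264) / 0.000834 = 538.34 s.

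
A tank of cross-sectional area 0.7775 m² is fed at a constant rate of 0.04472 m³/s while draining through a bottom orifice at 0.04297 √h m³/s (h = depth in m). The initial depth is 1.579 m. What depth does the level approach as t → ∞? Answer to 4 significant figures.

A dh/dt = Q_in − 0.04297 √h. Steady state requires inflow = outflow:
Q_in = 0.04297 √h_ss ⇒ √h_ss = 0.04472/0.04297 = 1.04073.
h_ss = 1.04073² = 1.08311 m. (Since h₀ = 1.579 m > h_ss, the level will fall toward this value.)

1.083 m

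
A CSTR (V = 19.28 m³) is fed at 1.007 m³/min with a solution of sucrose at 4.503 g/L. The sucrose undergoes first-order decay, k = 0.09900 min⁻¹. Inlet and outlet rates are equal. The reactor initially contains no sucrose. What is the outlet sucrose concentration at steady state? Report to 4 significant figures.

1.555 g/L

Species balance: V dC/dt = Q C_in − Q C − k V C.
Steady state (dC/dt = 0): C_ss = Q C_in/(Q + kV) = C_in/(1 + kV/Q).
C_ss = 1.007·4.503/(1.007 + 0.09900·19.28) = 4.53452/2.91572 = 1.55520 g/L.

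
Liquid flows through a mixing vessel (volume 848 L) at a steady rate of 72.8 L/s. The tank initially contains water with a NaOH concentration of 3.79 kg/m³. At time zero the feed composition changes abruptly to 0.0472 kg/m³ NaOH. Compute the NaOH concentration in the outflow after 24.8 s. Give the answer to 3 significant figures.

Mass balance on the solute (V constant): V dC/dt = Q(C_in − C).
Rewrite as dC/dt + C/τ = C_in/τ, τ = V/Q = 11.648 s.
C approaches C_in exponentially: C(t) = C_in + (C₀ − C_in) e^(−t/τ).
C(24.8) = 0.0472 + (3.79 − 0.0472)·e^(−24.8/11.648) = 0.0472 + (3.7428)·0.11895 = 0.49240 kg/m³.

0.492 kg/m³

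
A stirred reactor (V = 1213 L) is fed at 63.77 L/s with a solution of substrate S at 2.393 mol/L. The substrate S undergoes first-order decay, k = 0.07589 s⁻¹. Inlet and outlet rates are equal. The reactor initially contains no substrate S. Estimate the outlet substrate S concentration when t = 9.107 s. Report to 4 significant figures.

0.6753 mol/L

Species balance: V dC/dt = Q C_in − Q C − k V C.
dC/dt = (Q/V) C_in − (Q/V + k) C; effective rate a = Q/V + k = 0.0525721 + 0.07589 = 0.128462 s⁻¹.
C_ss = Q C_in/(Q + kV) = 0.979317 mol/L; C(t) = C_ss + (C₀ − C_ss) e^(−a t).
C(9.107) = 0.979317 + (-0.979317)·e^(−0.128462·9.107) = 0.979317 + (-0.979317)·0.310397 = 0.675340 mol/L.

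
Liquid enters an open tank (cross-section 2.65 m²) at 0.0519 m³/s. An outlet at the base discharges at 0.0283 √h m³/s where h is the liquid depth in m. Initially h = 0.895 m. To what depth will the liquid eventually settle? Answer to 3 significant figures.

Level balance: A dh/dt = 0.0519 − 0.0283 √h. Setting dh/dt = 0:
Q_in = 0.0283 √h_ss ⇒ √h_ss = 0.0519/0.0283 = 1.8339.
h_ss = 1.8339² = 3.3633 m. (Since h₀ = 0.895 m < h_ss, the level will rise toward this value.)

3.36 m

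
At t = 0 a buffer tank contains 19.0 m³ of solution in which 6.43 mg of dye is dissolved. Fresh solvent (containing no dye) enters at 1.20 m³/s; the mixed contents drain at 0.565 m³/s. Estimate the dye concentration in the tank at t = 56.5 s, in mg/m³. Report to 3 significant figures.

0.0456 mg/m³

Let m(t) be the amount of dye. Volume: V(t) = V₀ + (Q_in − Q_out) t = 19.0 + 0.63500 t; V(56.5) = 54.877 m³.
No dye enters, so dm/dt = −Q_out · (m/V).
Separate: dm/m = −Q_out dt/V(t) ⇒ ln(m/m₀) = −(Q_out/(Q_in−Q_out)) ln(V/V₀).
m = m₀ (V₀/V)^(Q_out/(Q_in−Q_out)) = 6.43 × (19.0/54.877)^(0.88976) = 2.5024 mg.
C = m/V = 2.5024/54.877 = 0.045599 mg/m³.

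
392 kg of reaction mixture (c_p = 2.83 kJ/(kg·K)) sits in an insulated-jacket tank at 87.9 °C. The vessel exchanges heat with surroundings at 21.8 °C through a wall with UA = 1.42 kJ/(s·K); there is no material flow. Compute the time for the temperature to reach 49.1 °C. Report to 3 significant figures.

691 s

Energy balance: M c_p dT/dt = −UA(T − T_amb).
τ = M c_p/UA = 781.24 s; T_ss = T_amb = 21.800 °C.
T(t) = T_ss + (T₀ − T_ss)e^(−t/τ); set T = 49.1:
t = −τ ln[(T − T_ss)/(T₀ − T_ss)] = −781.24 · ln(0.41301) = 690.84 s.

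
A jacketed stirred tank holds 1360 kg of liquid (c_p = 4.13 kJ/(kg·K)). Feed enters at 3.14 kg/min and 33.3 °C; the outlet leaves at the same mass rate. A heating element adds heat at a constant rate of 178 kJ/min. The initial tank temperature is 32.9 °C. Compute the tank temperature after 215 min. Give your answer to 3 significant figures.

M c_p dT/dt = ṁ c_p (T_in − T) + Q̇.
Rearrange: dT/dt = (T_ss − T)/τ with τ = M/ṁ = 433.12 min and T_ss = T_in + Q̇/(ṁ c_p) = 47.026 °C.
T approaches T_ss exponentially: T(t) = T_ss + (T₀ − T_ss) e^(−t/τ).
T(215) = 47.026 + (-14.126)·e^(−215/433.12) = 47.026 + (-14.126)·0.60872 = 38.427 °C.

38.4 °C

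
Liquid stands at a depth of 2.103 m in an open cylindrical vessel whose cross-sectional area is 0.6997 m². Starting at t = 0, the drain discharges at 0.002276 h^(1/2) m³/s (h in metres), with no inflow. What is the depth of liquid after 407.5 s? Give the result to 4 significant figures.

With no inflow, A dh/dt = −0.002276 √h.
Separate and integrate: 2(√h − √h₀) = −(0.002276/A) t.
√h = √2.103 − 0.002276·407.5/(2·0.6997) = 1.45017 − 0.662763 = 0.787410.
h = 0.787410² = 0.620014 m.

0.6200 m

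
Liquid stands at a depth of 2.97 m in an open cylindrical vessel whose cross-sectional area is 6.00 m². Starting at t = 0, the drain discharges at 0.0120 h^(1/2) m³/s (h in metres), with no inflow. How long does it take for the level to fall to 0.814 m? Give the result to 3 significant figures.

A dh/dt = −Q_out = −0.0120 √h.
∫ h^(−1/2) dh = −(0.0120/A) ∫ dt, giving 2√h = 2√h₀ − (0.0120/A) t.
t = 2A(√h₀ − √h)/0.0120 = 2·6.00·(√2.97 − √0.814)/0.0120
  = 12.000 × (1.7234 − 0.90222) / 0.0120 = 821.15 s.

821 s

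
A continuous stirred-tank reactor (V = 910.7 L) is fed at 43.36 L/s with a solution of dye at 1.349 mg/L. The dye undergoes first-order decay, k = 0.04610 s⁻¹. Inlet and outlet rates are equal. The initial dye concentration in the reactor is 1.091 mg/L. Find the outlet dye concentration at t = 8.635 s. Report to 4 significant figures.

0.8660 mg/L

Species balance: V dC/dt = Q C_in − Q C − k V C.
dC/dt = (Q/V) C_in − (Q/V + k) C; effective rate a = Q/V + k = 0.0476117 + 0.04610 = 0.0937117 s⁻¹.
C_ss = Q C_in/(Q + kV) = 0.685381 mg/L; C(t) = C_ss + (C₀ − C_ss) e^(−a t).
C(8.635) = 0.685381 + (0.405619)·e^(−0.0937117·8.635) = 0.685381 + (0.405619)·0.445214 = 0.865968 mg/L.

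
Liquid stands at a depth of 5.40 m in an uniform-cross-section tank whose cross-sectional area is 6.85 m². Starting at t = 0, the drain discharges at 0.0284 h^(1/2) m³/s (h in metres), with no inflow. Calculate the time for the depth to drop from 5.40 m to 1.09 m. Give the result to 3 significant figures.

617 s

A dh/dt = −Q_out = −0.0284 √h.
This is separable: 2 d(√h)/dt = −0.0284/A, so √h = √h₀ − (0.0284/(2A)) t.
t = 2A(√h₀ − √h)/0.0284 = 2·6.85·(√5.40 − √1.09)/0.0284
  = 13.700 × (2.3238 − 1.0440) / 0.0284 = 617.35 s.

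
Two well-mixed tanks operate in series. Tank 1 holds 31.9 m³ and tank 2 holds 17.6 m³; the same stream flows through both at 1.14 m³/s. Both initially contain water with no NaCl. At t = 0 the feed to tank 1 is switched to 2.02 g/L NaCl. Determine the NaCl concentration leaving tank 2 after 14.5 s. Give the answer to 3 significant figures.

0.308 g/L

Time constants: τᵢ = Vᵢ/Q for each well-mixed tank.
τ₁ = 31.9/1.14 = 27.982 s; τ₂ = 17.6/1.14 = 15.439 s.
Tank 1: C₁ = C_in(1 − e^(−t/τ₁)). Tank 2 (τ₁ ≠ τ₂): C₂ = C_in[1 − (τ₁ e^(−t/τ₁) − τ₂ e^(−t/τ₂))/(τ₁ − τ₂)].
At t = 14.5: e^(−t/τ₁) = 0.59560, e^(−t/τ₂) = 0.39094.
C₂ = 2.02·[1 − (27.982·0.59560 − 15.439·0.39094)/(12.544)] = 2.02·0.15250 = 0.30806 g/L.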